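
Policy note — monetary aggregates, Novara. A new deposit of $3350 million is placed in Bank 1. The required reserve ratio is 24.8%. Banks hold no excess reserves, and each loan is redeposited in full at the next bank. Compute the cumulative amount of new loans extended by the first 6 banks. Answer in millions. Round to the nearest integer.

Bank i lends (1 − rr)^i of the original deposit: Bank 1 lends 3350·0.7520 = 2519.2000, Bank 2 lends 3350·0.7520² = 1894.4384, and so on.
Summing a geometric series: total = 3350·[0.7520·(1 − 0.7520^6) / (1 − 0.7520)] ≈ 8321.0271 million.

$8321 million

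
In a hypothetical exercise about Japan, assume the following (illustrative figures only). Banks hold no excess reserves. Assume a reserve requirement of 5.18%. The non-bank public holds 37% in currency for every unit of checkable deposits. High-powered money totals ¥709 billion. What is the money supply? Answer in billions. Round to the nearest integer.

¥2303 billion

The money multiplier is m = (1 + c) / (rr + c) = (1 + 0.37) / (0.0518 + 0.37) ≈ 3.2480.
So M = m × MB = 3.2480 × 709 = 2302.832 billion.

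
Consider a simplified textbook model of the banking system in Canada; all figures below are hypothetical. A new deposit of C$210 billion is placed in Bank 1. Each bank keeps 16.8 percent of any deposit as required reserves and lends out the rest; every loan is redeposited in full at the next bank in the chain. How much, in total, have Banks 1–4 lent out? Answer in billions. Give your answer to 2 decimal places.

Bank i lends (1 − rr)^i of the original deposit: Bank 1 lends 210·0.8320 = 174.7200, Bank 2 lends 210·0.8320² ≈ 145.3670, and so on.
Summing a geometric series: total = 210·[0.8320·(1 − 0.8320^4) / (1 − 0.8320)] ≈ 541.6590 billion.

C$541.66 billion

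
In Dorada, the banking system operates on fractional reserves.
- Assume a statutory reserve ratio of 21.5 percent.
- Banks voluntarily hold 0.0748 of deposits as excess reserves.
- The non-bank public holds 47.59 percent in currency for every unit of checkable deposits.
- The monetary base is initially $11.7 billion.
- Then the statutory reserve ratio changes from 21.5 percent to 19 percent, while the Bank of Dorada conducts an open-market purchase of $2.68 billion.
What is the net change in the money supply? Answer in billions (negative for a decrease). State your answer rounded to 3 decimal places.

Before: m₁ = (1 + 0.4759) / (0.215 + 0.0748 + 0.4759) ≈ 1.927517, MB₁ = 11.7, so M₁ = 1.927517 × 11.7 ≈ 22.5519 billion.
After: m₂ = (1 + 0.4759) / (0.19 + 0.0748 + 0.4759) ≈ 1.992575, MB₂ = 11.7 + 2.68 = 14.38, so M₂ = 1.992575 × 14.38 ≈ 28.6532 billion.
ΔM = M₂ − M₁ = 28.6532 − 22.5519 = 6.1013 billion.

$6.101 billion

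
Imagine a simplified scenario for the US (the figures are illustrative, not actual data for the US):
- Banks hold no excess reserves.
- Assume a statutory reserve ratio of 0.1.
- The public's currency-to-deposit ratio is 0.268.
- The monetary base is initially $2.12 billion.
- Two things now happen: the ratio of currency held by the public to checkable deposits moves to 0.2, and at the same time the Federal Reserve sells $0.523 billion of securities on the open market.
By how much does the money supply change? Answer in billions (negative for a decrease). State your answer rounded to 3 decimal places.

Before: m₁ = (1 + 0.268) / (0.1 + 0.268) ≈ 3.44565, MB₁ = 2.12, so M₁ = 3.44565 × 2.12 ≈ 7.3048 billion.
After: m₂ = (1 + 0.2) / (0.1 + 0.2) = 4, MB₂ = 2.12 − 0.523 = 1.597, so M₂ = 4 × 1.597 = 6.388 billion.
ΔM = M₂ − M₁ = 6.388 − 7.3048 = -0.9168 billion.

-0.917 billion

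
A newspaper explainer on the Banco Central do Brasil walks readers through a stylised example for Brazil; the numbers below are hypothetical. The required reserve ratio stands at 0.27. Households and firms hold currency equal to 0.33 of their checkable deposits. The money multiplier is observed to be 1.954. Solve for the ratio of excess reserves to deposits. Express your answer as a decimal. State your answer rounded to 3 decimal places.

0.081

Using m = 1.954. Since m = (1 + c)/(c + rr + e), the denominator satisfies c + rr + e = (1 + c)/m = (1 + 0.33) / 1.954 ≈ 0.680655.
With c = 0.33 and rr = 0.27, the ratio of excess reserves to deposits is 0.680655 − 0.33 − 0.27 = 0.080655.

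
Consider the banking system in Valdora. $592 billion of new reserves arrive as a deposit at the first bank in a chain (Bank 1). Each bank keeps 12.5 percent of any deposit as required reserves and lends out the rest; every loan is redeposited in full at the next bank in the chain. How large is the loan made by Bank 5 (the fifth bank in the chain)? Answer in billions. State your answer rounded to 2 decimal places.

$303.64 billion

Each bank lends a fraction (1 − rr) = 0.8750 of the deposit it receives, so Bank 5 receives 592·0.8750^4 and lends 592·0.8750^5 ≈ 303.6421 billion.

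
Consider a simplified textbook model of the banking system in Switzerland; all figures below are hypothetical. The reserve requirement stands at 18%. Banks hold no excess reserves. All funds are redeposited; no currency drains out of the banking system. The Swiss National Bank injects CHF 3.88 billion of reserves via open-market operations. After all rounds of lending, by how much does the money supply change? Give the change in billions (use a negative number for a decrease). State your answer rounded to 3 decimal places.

The simple money multiplier is m = 1/rr = 1/0.18 ≈ 5.55556.
An open-market purchase increases the monetary base by 3.88 billion, so ΔM = m × ΔMB = 5.55556 × 3.88 ≈ 21.5556 billion.

CHF 21.556 billion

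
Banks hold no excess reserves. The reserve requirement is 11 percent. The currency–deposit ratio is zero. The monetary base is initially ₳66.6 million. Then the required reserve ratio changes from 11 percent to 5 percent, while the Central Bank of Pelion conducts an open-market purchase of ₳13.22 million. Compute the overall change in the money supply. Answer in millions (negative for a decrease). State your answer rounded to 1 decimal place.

₳990.9 million

Before: m₁ = 1 / (0.11) ≈ 9.0909, MB₁ = 66.6, so M₁ = 9.0909 × 66.6 ≈ 605.4539 million.
After: m₂ = 1 / (0.05) = 20, MB₂ = 66.6 + 13.22 = 79.82, so M₂ = 20 × 79.82 = 1596.4 million.
ΔM = M₂ − M₁ = 1596.4 − 605.4539 = 990.9461 million.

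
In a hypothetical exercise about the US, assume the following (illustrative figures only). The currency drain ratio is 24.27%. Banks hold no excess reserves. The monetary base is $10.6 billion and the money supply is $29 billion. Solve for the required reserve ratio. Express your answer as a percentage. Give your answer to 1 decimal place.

Using m = M/MB = 29/10.6 ≈ 2.735849. Since m = (1 + c)/(c + rr + e), the denominator satisfies c + rr + e = (1 + c)/m = (1 + 0.2427) / 2.735849 ≈ 0.454228.
With c = 0.2427 and e = 0, the required reserve ratio is 0.454228 − 0.2427 − 0 = 0.211528.

21.2%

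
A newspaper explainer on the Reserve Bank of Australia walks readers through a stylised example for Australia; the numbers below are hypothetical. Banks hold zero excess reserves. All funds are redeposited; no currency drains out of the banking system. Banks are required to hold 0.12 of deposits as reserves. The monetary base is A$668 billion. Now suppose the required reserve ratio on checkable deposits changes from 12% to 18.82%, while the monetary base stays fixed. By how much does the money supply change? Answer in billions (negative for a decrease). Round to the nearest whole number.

-2017 billion

Initially m₁ = 1 / (0.12) ≈ 8.3333, so M₁ = 8.3333 × 668 = 5566.6444 billion.
After the change m₂ = 1 / (0.1882) ≈ 5.3135, so M₂ = 5.3135 × 668 = 3549.418 billion.
ΔM = M₂ − M₁ = 3549.418 − 5566.6444 = -2017.2264 billion.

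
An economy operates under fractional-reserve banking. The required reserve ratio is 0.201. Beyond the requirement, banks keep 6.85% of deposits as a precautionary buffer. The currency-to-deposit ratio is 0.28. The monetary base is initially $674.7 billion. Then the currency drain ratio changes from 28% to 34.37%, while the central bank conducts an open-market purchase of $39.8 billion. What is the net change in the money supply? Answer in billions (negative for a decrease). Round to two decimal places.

Before: m₁ = (1 + 0.28) / (0.201 + 0.0685 + 0.28) ≈ 2.329390, MB₁ = 674.7, so M₁ = 2.329390 × 674.7 ≈ 1571.6394 billion.
After: m₂ = (1 + 0.3437) / (0.201 + 0.0685 + 0.3437) ≈ 2.191292, MB₂ = 674.7 + 39.8 = 714.5, so M₂ = 2.191292 × 714.5 ≈ 1565.6781 billion.
ΔM = M₂ − M₁ = 1565.6781 − 1571.6394 = -5.9613 billion.

-5.96 billion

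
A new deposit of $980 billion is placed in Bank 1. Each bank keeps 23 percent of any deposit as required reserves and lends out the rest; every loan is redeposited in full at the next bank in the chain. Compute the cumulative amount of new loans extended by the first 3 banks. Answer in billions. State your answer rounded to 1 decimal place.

$1783.0 billion

Bank i lends (1 − rr)^i of the original deposit: Bank 1 lends 980·0.7700 = 754.6000, Bank 2 lends 980·0.7700² = 581.0420, and so on.
Summing a geometric series: total = 980·[0.7700·(1 − 0.7700^3) / (1 − 0.7700)] ≈ 1783.0443 billion.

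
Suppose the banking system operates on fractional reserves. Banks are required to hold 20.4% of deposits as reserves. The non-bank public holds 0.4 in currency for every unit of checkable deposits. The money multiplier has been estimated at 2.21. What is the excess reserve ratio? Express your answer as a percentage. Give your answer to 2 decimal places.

Using m = 2.21. Since m = (1 + c)/(c + rr + e), the denominator satisfies c + rr + e = (1 + c)/m = (1 + 0.4) / 2.21 ≈ 0.633484.
With c = 0.4 and rr = 0.204, the excess reserve ratio is 0.633484 − 0.4 − 0.204 = 0.029484.

2.95%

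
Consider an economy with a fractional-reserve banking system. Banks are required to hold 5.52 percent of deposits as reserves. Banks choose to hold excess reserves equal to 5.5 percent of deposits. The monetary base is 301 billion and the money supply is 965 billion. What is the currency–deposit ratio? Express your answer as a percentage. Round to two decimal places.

29.32%

Using m = M/MB = 965/301 ≈ 3.205980. From m = (1 + c)/(c + rr + e), rearranging gives 1 + c = m·(c + rr + e), so c·(1 − m) = m·(rr + e) − 1.
Hence c = [m·(rr + e) − 1]/(1 − m) = [3.205980 × (0.0552 + 0.055) − 1] / (1 − 3.205980) ≈ 0.293158.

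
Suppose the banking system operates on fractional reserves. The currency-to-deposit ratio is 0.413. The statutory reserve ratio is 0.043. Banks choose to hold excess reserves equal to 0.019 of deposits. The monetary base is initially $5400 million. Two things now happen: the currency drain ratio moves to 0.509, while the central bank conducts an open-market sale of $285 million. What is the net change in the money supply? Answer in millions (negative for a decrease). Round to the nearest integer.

-2546 million

Before: m₁ = (1 + 0.413) / (0.043 + 0.019 + 0.413) ≈ 2.97474, MB₁ = 5400, so M₁ = 2.97474 × 5400 = 16063.596 million.
After: m₂ = (1 + 0.509) / (0.043 + 0.019 + 0.509) ≈ 2.64273, MB₂ = 5400 − 285 = 5115, so M₂ = 2.64273 × 5115 ≈ 13517.5639 million.
ΔM = M₂ − M₁ = 13517.5639 − 16063.596 = -2546.0321 million.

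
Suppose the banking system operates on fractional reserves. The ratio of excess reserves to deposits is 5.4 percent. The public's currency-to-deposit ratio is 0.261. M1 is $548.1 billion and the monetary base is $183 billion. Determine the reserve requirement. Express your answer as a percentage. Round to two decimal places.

10.60%

Using m = M/MB = 548.1/183 ≈ 2.995082. Since m = (1 + c)/(c + rr + e), the denominator satisfies c + rr + e = (1 + c)/m = (1 + 0.261) / 2.995082 ≈ 0.421024.
With c = 0.261 and e = 0.054, the reserve requirement is 0.421024 − 0.261 − 0.054 = 0.106024.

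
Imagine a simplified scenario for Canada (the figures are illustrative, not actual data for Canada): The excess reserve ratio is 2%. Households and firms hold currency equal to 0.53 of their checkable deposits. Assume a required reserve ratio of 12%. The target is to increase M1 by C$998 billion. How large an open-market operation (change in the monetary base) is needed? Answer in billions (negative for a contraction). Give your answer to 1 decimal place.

C$437.0 billion

The money multiplier is m = (1 + c) / (rr + e + c) = (1 + 0.53) / (0.12 + 0.02 + 0.53) ≈ 2.28358.
ΔMB = ΔM / m = (+998) / 2.28358 ≈ 437.0331 billion.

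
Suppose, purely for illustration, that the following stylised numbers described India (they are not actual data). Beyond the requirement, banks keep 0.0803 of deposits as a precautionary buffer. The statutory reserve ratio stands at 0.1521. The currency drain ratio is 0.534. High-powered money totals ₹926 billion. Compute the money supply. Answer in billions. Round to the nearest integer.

₹1853 billion

The money multiplier is m = (1 + c) / (rr + e + c) = (1 + 0.534) / (0.1521 + 0.0803 + 0.534) ≈ 2.0016.
So M = m × MB = 2.0016 × 926 = 1853.4816 billion.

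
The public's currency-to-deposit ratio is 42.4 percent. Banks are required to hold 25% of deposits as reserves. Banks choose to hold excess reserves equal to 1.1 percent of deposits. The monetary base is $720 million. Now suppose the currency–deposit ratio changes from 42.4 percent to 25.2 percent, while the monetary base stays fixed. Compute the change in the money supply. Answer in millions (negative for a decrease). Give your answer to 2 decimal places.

Initially m₁ = (1 + 0.424) / (0.25 + 0.011 + 0.424) ≈ 2.078832, so M₁ = 2.078832 × 720 ≈ 1496.759 million.
After the change m₂ = (1 + 0.252) / (0.25 + 0.011 + 0.252) ≈ 2.440546, so M₂ = 2.440546 × 720 ≈ 1757.1931 million.
ΔM = M₂ − M₁ = 1757.1931 − 1496.759 = 260.4341 million.

$260.43 million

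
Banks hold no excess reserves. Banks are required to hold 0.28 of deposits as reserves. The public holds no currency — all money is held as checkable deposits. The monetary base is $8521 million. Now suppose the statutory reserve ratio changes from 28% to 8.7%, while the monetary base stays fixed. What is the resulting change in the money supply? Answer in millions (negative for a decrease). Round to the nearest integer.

$67510 million

Initially m₁ = 1 / (0.28) ≈ 3.57143, so M₁ = 3.57143 × 8521 ≈ 30432.155 million.
After the change m₂ = 1 / (0.087) ≈ 11.49425, so M₂ = 11.49425 × 8521 ≈ 97942.5042 million.
ΔM = M₂ − M₁ = 97942.5042 − 30432.155 = 67510.3492 million.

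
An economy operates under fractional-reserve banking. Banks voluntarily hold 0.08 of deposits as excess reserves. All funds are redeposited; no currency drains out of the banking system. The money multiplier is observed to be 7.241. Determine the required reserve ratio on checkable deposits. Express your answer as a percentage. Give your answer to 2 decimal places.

5.81%

Using m = 7.241. Since m = (1 + c)/(c + rr + e), the denominator satisfies c + rr + e = (1 + c)/m = (1 + 0) / 7.241 ≈ 0.138102.
With c = 0 and e = 0.08, the required reserve ratio on checkable deposits is 0.138102 − 0 − 0.08 = 0.058102.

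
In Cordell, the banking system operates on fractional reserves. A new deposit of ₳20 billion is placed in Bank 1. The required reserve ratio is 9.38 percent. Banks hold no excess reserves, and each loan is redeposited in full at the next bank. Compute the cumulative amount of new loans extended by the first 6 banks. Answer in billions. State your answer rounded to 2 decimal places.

Bank i lends (1 − rr)^i of the original deposit: Bank 1 lends 20·0.9062 = 18.1240, Bank 2 lends 20·0.9062² ≈ 16.4240, and so on.
Summing a geometric series: total = 20·[0.9062·(1 − 0.9062^6) / (1 − 0.9062)] ≈ 86.2167 billion.

₳86.22 billion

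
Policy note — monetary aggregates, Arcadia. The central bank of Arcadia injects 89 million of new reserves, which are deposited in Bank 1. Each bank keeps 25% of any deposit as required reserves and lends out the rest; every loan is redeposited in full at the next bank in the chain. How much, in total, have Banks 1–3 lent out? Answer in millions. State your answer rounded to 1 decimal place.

154.4 million

Bank i lends (1 − rr)^i of the original deposit: Bank 1 lends 89·0.7500 = 66.7500, Bank 2 lends 89·0.7500² = 50.0625, and so on.
Summing a geometric series: total = 89·[0.7500·(1 − 0.7500^3) / (1 − 0.7500)] ≈ 154.3594 million.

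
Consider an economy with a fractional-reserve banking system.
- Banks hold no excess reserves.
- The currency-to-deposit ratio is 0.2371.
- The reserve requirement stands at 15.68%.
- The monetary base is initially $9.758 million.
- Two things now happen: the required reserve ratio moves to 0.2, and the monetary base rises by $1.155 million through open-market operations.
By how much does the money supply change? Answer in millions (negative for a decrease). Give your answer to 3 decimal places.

Before: m₁ = (1 + 0.2371) / (0.1568 + 0.2371) ≈ 3.140645, MB₁ = 9.758, so M₁ = 3.140645 × 9.758 ≈ 30.6464 million.
After: m₂ = (1 + 0.2371) / (0.2 + 0.2371) ≈ 2.830245, MB₂ = 9.758 + 1.155 = 10.913, so M₂ = 2.830245 × 10.913 ≈ 30.8865 million.
ΔM = M₂ − M₁ = 30.8865 − 30.6464 = 0.2401 million.

$0.240 million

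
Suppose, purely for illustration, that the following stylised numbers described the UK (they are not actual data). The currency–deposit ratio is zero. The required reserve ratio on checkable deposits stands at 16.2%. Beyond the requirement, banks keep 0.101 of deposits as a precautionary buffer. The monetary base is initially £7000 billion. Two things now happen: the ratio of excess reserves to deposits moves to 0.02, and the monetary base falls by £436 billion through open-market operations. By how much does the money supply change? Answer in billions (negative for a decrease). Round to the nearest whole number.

£9450 billion

Before: m₁ = 1 / (0.162 + 0.101) ≈ 3.80228, MB₁ = 7000, so M₁ = 3.80228 × 7000 = 26615.96 billion.
After: m₂ = 1 / (0.162 + 0.02) ≈ 5.49451, MB₂ = 7000 − 436 = 6564, so M₂ = 5.49451 × 6564 ≈ 36065.9636 billion.
ΔM = M₂ − M₁ = 36065.9636 − 26615.96 = 9450.0036 billion.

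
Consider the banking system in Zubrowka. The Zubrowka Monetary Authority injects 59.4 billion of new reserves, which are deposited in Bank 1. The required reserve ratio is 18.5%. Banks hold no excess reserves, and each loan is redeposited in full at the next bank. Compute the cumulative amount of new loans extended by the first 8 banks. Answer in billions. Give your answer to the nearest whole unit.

211 billion

Bank i lends (1 − rr)^i of the original deposit: Bank 1 lends 59.4·0.8150 = 48.4110, Bank 2 lends 59.4·0.8150² ≈ 39.4550, and so on.
Summing a geometric series: total = 59.4·[0.8150·(1 − 0.8150^8) / (1 − 0.8150)] ≈ 210.7441 billion.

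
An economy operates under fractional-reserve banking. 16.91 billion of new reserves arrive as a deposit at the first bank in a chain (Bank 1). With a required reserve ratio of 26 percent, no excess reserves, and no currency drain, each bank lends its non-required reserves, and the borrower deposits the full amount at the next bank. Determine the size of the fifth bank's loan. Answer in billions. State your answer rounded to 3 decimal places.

Each bank lends a fraction (1 − rr) = 0.7400 of the deposit it receives, so Bank 5 receives 16.91·0.7400^4 and lends 16.91·0.7400^5 ≈ 3.7523 billion.

3.752 billion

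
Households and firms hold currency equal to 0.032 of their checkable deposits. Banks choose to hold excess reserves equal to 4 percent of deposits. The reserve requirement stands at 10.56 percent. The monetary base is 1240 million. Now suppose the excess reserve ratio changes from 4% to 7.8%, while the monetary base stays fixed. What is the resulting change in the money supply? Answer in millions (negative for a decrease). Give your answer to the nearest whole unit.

-1270 million

Initially m₁ = (1 + 0.032) / (0.1056 + 0.04 + 0.032) ≈ 5.81081, so M₁ = 5.81081 × 1240 = 7205.4044 million.
After the change m₂ = (1 + 0.032) / (0.1056 + 0.078 + 0.032) ≈ 4.78664, so M₂ = 4.78664 × 1240 = 5935.4336 million.
ΔM = M₂ − M₁ = 5935.4336 − 7205.4044 = -1269.9708 million.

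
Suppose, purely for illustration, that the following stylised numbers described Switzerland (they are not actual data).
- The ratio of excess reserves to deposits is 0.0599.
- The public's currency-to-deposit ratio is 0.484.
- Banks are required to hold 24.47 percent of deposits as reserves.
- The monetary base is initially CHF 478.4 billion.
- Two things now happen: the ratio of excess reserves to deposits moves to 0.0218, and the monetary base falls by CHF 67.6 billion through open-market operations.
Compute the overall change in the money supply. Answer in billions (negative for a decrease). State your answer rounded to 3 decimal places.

-87.966 billion

Before: m₁ = (1 + 0.484) / (0.2447 + 0.0599 + 0.484) ≈ 1.8818159, MB₁ = 478.4, so M₁ = 1.8818159 × 478.4 ≈ 900.2607 billion.
After: m₂ = (1 + 0.484) / (0.2447 + 0.0218 + 0.484) ≈ 1.9773484, MB₂ = 478.4 − 67.6 = 410.8, so M₂ = 1.9773484 × 410.8 ≈ 812.2947 billion.
ΔM = M₂ − M₁ = 812.2947 − 900.2607 = -87.966 billion.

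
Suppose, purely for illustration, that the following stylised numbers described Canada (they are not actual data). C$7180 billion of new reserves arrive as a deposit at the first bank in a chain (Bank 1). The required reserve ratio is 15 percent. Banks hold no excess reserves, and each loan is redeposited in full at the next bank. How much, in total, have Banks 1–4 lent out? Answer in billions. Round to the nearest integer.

C$19448 billion

Bank i lends (1 − rr)^i of the original deposit: Bank 1 lends 7180·0.8500 = 6103.0000, Bank 2 lends 7180·0.8500² = 5187.5500, and so on.
Summing a geometric series: total = 7180·[0.8500·(1 − 0.8500^4) / (1 − 0.8500)] ≈ 19447.9724 billion.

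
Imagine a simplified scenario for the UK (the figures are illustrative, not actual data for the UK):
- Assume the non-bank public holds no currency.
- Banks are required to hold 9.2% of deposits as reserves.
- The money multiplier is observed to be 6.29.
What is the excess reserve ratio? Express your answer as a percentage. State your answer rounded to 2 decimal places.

6.70%

Using m = 6.29. Since m = (1 + c)/(c + rr + e), the denominator satisfies c + rr + e = (1 + c)/m = (1 + 0) / 6.29 ≈ 0.158983.
With c = 0 and rr = 0.092, the excess reserve ratio is 0.158983 − 0 − 0.092 = 0.066983.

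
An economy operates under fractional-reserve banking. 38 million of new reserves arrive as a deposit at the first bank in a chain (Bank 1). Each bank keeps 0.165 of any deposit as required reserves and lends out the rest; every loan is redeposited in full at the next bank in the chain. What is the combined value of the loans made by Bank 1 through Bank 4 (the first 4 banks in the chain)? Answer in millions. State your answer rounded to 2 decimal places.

98.82 million

Bank i lends (1 − rr)^i of the original deposit: Bank 1 lends 38·0.8350 = 31.7300, Bank 2 lends 38·0.8350² ≈ 26.4945, and so on.
Summing a geometric series: total = 38·[0.8350·(1 − 0.8350^4) / (1 − 0.8350)] ≈ 98.8202 million.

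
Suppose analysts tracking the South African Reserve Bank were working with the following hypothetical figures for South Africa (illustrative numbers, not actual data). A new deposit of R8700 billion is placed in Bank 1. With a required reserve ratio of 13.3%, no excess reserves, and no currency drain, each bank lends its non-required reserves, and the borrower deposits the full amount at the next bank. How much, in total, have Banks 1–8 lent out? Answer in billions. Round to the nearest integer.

R38607 billion

Bank i lends (1 − rr)^i of the original deposit: Bank 1 lends 8700·0.8670 = 7542.9000, Bank 2 lends 8700·0.8670² = 6539.6943, and so on.
Summing a geometric series: total = 8700·[0.8670·(1 − 0.8670^8) / (1 − 0.8670)] ≈ 38606.8262 billion.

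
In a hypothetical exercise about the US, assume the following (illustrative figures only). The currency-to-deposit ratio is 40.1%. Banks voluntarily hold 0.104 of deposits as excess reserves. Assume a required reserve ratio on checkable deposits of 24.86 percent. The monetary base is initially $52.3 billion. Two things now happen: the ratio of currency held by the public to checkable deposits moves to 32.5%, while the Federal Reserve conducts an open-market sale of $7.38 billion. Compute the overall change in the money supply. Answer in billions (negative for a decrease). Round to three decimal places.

Before: m₁ = (1 + 0.401) / (0.2486 + 0.104 + 0.401) ≈ 1.859076, MB₁ = 52.3, so M₁ = 1.859076 × 52.3 ≈ 97.2297 billion.
After: m₂ = (1 + 0.325) / (0.2486 + 0.104 + 0.325) ≈ 1.955431, MB₂ = 52.3 − 7.38 = 44.92, so M₂ = 1.955431 × 44.92 ≈ 87.838 billion.
ΔM = M₂ − M₁ = 87.838 − 97.2297 = -9.3917 billion.

-9.392 billion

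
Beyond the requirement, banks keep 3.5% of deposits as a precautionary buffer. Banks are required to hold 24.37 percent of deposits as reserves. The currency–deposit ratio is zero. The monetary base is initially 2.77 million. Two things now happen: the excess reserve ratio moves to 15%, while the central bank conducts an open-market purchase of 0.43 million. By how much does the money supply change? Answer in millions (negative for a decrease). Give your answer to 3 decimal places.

Before: m₁ = 1 / (0.2437 + 0.035) ≈ 3.58809, MB₁ = 2.77, so M₁ = 3.58809 × 2.77 ≈ 9.939 million.
After: m₂ = 1 / (0.2437 + 0.15) ≈ 2.54001, MB₂ = 2.77 + 0.43 = 3.2, so M₂ = 2.54001 × 3.2 ≈ 8.128 million.
ΔM = M₂ − M₁ = 8.128 − 9.939 = -1.811 million.

-1.811 million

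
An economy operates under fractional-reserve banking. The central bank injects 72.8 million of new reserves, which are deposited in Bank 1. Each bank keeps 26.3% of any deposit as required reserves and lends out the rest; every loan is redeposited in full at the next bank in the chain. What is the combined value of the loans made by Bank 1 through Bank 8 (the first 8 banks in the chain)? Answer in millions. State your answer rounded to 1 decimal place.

Bank i lends (1 − rr)^i of the original deposit: Bank 1 lends 72.8·0.7370 = 53.6536, Bank 2 lends 72.8·0.7370² ≈ 39.5427, and so on.
Summing a geometric series: total = 72.8·[0.7370·(1 − 0.7370^8) / (1 − 0.7370)] ≈ 186.2485 million.

186.2 million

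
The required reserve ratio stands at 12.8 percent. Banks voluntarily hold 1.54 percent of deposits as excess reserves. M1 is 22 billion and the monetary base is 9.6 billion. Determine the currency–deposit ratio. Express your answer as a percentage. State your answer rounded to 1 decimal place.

Using m = M/MB = 22/9.6 ≈ 2.291667. From m = (1 + c)/(c + rr + e), rearranging gives 1 + c = m·(c + rr + e), so c·(1 − m) = m·(rr + e) − 1.
Hence c = [m·(rr + e) − 1]/(1 − m) = [2.291667 × (0.128 + 0.0154) − 1] / (1 − 2.291667) ≈ 0.519774.

52.0%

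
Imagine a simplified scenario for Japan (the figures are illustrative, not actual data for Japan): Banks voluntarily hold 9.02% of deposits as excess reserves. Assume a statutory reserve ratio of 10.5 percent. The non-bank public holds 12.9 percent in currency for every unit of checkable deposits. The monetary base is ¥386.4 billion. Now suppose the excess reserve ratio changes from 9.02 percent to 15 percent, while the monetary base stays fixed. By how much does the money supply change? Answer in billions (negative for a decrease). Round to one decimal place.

Initially m₁ = (1 + 0.129) / (0.105 + 0.0902 + 0.129) ≈ 3.48242, so M₁ = 3.48242 × 386.4 ≈ 1345.6071 billion.
After the change m₂ = (1 + 0.129) / (0.105 + 0.15 + 0.129) ≈ 2.94010, so M₂ = 2.94010 × 386.4 ≈ 1136.0546 billion.
ΔM = M₂ − M₁ = 1136.0546 − 1345.6071 = -209.5525 billion.

-209.6 billion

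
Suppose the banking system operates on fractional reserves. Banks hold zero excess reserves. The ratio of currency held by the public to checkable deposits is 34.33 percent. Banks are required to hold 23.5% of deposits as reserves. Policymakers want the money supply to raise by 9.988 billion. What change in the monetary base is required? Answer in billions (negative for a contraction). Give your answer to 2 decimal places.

4.30 billion

The money multiplier is m = (1 + c) / (rr + c) = (1 + 0.3433) / (0.235 + 0.3433) ≈ 2.3228.
ΔMB = ΔM / m = (+9.988) / 2.3228 ≈ 4.3 billion.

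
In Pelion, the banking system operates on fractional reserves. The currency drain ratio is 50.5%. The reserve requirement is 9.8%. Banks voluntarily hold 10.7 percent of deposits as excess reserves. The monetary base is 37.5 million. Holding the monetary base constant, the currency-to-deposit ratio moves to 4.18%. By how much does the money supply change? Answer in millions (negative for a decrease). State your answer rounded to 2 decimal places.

Initially m₁ = (1 + 0.505) / (0.098 + 0.107 + 0.505) ≈ 2.11972, so M₁ = 2.11972 × 37.5 = 79.4895 million.
After the change m₂ = (1 + 0.0418) / (0.098 + 0.107 + 0.0418) ≈ 4.22123, so M₂ = 4.22123 × 37.5 ≈ 158.2961 million.
ΔM = M₂ − M₁ = 158.2961 − 79.4895 = 78.8066 million.

78.81 million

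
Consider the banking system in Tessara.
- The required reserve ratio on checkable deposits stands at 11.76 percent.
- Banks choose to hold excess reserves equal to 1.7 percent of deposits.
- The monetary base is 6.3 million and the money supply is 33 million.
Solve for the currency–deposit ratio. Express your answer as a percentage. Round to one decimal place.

Using m = M/MB = 33/6.3 ≈ 5.238095. From m = (1 + c)/(c + rr + e), rearranging gives 1 + c = m·(c + rr + e), so c·(1 − m) = m·(rr + e) − 1.
Hence c = [m·(rr + e) − 1]/(1 − m) = [5.238095 × (0.1176 + 0.017) − 1] / (1 − 5.238095) ≈ 0.069596.

7.0%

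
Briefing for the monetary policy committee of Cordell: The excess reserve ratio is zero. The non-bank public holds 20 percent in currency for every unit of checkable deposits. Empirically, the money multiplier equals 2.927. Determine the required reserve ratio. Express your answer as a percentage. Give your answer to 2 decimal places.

Using m = 2.927. Since m = (1 + c)/(c + rr + e), the denominator satisfies c + rr + e = (1 + c)/m = (1 + 0.2) / 2.927 ≈ 0.409976.
With c = 0.2 and e = 0, the required reserve ratio is 0.409976 − 0.2 − 0 = 0.209976.

21.00%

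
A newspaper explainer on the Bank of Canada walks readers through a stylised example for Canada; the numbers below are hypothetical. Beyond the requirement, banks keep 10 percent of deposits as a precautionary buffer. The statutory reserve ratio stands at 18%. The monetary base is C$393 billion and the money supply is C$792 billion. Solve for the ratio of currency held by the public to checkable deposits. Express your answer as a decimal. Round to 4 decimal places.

Using m = M/MB = 792/393 ≈ 2.015267. From m = (1 + c)/(c + rr + e), rearranging gives 1 + c = m·(c + rr + e), so c·(1 − m) = m·(rr + e) − 1.
Hence c = [m·(rr + e) − 1]/(1 − m) = [2.015267 × (0.18 + 0.1) − 1] / (1 − 2.015267) ≈ 0.429173.

0.4292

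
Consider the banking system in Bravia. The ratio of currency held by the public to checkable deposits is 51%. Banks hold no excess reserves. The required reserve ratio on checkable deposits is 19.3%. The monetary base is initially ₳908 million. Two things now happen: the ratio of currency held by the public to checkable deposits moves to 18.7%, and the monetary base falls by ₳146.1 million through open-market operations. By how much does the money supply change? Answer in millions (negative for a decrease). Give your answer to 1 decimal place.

₳429.6 million

Before: m₁ = (1 + 0.51) / (0.193 + 0.51) ≈ 2.14794, MB₁ = 908, so M₁ = 2.14794 × 908 ≈ 1950.3295 million.
After: m₂ = (1 + 0.187) / (0.193 + 0.187) ≈ 3.12368, MB₂ = 908 − 146.1 = 761.9, so M₂ = 3.12368 × 761.9 ≈ 2379.9318 million.
ΔM = M₂ − M₁ = 2379.9318 − 1950.3295 = 429.6023 million.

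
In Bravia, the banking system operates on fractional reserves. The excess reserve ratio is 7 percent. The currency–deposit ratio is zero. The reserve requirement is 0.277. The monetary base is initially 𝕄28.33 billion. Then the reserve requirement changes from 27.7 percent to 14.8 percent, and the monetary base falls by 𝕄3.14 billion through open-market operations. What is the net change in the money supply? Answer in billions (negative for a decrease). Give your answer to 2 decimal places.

Before: m₁ = 1 / (0.277 + 0.07) ≈ 2.88184, MB₁ = 28.33, so M₁ = 2.88184 × 28.33 ≈ 81.6425 billion.
After: m₂ = 1 / (0.148 + 0.07) ≈ 4.58716, MB₂ = 28.33 − 3.14 = 25.19, so M₂ = 4.58716 × 25.19 ≈ 115.5506 billion.
ΔM = M₂ − M₁ = 115.5506 − 81.6425 = 33.9081 billion.

𝕄33.91 billion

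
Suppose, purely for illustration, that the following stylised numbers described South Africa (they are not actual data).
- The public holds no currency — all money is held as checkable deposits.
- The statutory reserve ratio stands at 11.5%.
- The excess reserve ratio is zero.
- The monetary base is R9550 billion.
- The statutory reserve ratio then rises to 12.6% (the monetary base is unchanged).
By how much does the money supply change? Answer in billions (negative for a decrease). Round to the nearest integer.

Initially m₁ = 1 / (0.115) ≈ 8.69565, so M₁ = 8.69565 × 9550 = 83043.4575 billion.
After the change m₂ = 1 / (0.126) ≈ 7.93651, so M₂ = 7.93651 × 9550 = 75793.6705 billion.
ΔM = M₂ − M₁ = 75793.6705 − 83043.4575 = -7249.787 billion.

-7250 billion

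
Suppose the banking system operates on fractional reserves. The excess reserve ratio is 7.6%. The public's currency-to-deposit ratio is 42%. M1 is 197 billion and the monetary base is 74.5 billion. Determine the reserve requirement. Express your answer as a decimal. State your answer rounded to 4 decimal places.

0.0410

Using m = M/MB = 197/74.5 ≈ 2.644295. Since m = (1 + c)/(c + rr + e), the denominator satisfies c + rr + e = (1 + c)/m = (1 + 0.42) / 2.644295 ≈ 0.537005.
With c = 0.42 and e = 0.076, the reserve requirement is 0.537005 − 0.42 − 0.076 = 0.041005.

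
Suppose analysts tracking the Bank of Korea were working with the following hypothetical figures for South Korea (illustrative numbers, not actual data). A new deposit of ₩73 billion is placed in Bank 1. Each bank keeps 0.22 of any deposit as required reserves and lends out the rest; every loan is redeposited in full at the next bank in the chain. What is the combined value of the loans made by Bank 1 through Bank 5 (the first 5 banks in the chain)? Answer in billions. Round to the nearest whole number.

₩184 billion

Bank i lends (1 − rr)^i of the original deposit: Bank 1 lends 73·0.7800 = 56.9400, Bank 2 lends 73·0.7800² = 44.4132, and so on.
Summing a geometric series: total = 73·[0.7800·(1 − 0.7800^5) / (1 − 0.7800)] ≈ 184.0929 billion.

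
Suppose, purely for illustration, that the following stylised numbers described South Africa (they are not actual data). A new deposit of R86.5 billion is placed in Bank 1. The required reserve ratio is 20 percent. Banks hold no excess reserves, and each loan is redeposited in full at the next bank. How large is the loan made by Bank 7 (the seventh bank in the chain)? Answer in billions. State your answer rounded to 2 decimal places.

Each bank lends a fraction (1 − rr) = 0.8000 of the deposit it receives, so Bank 7 receives 86.5·0.8000^6 and lends 86.5·0.8000^7 ≈ 18.1404 billion.

R18.14 billion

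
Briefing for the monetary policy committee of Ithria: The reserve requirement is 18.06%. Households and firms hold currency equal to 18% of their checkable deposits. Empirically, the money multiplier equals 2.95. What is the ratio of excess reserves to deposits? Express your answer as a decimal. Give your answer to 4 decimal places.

Using m = 2.95. Since m = (1 + c)/(c + rr + e), the denominator satisfies c + rr + e = (1 + c)/m = (1 + 0.18) / 2.95 = 0.400000.
With c = 0.18 and rr = 0.1806, the ratio of excess reserves to deposits is 0.400000 − 0.18 − 0.1806 = 0.0394.

0.0394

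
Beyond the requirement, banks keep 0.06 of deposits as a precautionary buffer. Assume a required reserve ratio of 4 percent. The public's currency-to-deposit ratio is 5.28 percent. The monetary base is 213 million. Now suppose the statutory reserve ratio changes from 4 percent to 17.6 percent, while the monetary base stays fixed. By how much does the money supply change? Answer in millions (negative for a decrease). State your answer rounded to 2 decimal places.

-691.10 million

Initially m₁ = (1 + 0.0528) / (0.04 + 0.06 + 0.0528) ≈ 6.890052, so M₁ = 6.890052 × 213 ≈ 1467.5811 million.
After the change m₂ = (1 + 0.0528) / (0.176 + 0.06 + 0.0528) ≈ 3.645429, so M₂ = 3.645429 × 213 ≈ 776.4764 million.
ΔM = M₂ − M₁ = 776.4764 − 1467.5811 = -691.1047 million.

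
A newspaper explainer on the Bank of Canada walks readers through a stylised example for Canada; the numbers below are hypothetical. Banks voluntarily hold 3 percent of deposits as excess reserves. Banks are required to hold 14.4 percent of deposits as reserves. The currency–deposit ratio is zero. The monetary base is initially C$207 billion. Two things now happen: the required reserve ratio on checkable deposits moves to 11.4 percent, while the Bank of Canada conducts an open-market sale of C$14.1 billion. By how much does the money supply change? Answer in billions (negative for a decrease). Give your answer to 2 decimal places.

Before: m₁ = 1 / (0.144 + 0.03) ≈ 5.747126, MB₁ = 207, so M₁ = 5.747126 × 207 ≈ 1189.6551 billion.
After: m₂ = 1 / (0.114 + 0.03) ≈ 6.944444, MB₂ = 207 − 14.1 = 192.9, so M₂ = 6.944444 × 192.9 ≈ 1339.5832 billion.
ΔM = M₂ − M₁ = 1339.5832 − 1189.6551 = 149.9281 billion.

C$149.93 billion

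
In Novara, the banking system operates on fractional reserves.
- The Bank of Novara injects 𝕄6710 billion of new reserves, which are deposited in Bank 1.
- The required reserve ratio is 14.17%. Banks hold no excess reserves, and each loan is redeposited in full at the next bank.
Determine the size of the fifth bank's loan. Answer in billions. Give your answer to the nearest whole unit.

Each bank lends a fraction (1 − rr) = 0.8583 of the deposit it receives, so Bank 5 receives 6710·0.8583^4 and lends 6710·0.8583^5 ≈ 3125.4898 billion.

𝕄3125 billion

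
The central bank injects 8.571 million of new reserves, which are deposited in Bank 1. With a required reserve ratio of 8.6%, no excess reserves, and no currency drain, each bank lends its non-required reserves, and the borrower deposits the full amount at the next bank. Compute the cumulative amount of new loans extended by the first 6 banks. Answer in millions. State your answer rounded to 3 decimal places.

37.984 million

Bank i lends (1 − rr)^i of the original deposit: Bank 1 lends 8.571·0.9140 ≈ 7.8339, Bank 2 lends 8.571·0.9140² ≈ 7.1602, and so on.
Summing a geometric series: total = 8.571·[0.9140·(1 − 0.9140^6) / (1 − 0.9140)] ≈ 37.9842 million.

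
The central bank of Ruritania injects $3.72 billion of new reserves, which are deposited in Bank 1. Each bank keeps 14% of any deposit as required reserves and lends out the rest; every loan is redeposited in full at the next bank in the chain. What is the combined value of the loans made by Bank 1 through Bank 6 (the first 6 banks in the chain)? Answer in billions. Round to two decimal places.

Bank i lends (1 − rr)^i of the original deposit: Bank 1 lends 3.72·0.8600 = 3.1992, Bank 2 lends 3.72·0.8600² ≈ 2.7513, and so on.
Summing a geometric series: total = 3.72·[0.8600·(1 − 0.8600^6) / (1 − 0.8600)] ≈ 13.6065 billion.

$13.61 billion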